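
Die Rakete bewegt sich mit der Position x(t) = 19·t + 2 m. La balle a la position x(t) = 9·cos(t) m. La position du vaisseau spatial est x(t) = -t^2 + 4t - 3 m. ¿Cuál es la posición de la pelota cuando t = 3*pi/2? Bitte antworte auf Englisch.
Using x(t) = 9·cos(t) and substituting t = 3*pi/2, we find x = 0.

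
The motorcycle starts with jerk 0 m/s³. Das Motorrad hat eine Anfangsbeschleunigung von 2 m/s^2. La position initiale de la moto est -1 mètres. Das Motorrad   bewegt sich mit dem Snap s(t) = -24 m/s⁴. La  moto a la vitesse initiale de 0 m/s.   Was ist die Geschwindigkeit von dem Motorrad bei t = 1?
Um dies zu lösen, müssen wir 3 Integrale unserer Gleichung für den Snap s(t) = -24 finden. Mit ∫s(t)dt und Anwendung von j(0) = 0, finden wir j(t) = -24·t. Die Stammfunktion von dem Ruck, mit a(0) = 2, ergibt die Beschleunigung: a(t) = 2 - 12·t^2. Mit ∫a(t)dt und Anwendung von v(0) = 0, finden wir v(t) = -4·t^3 + 2·t. Wir haben die Geschwindigkeit v(t) = -4·t^3 + 2·t. Durch Einsetzen von t = 1: v(1) = -2.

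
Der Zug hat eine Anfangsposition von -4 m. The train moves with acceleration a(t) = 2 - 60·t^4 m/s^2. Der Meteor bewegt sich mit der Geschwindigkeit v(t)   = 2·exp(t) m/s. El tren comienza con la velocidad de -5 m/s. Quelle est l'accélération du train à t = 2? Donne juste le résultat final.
L'accélération à t = 2 est a = -958.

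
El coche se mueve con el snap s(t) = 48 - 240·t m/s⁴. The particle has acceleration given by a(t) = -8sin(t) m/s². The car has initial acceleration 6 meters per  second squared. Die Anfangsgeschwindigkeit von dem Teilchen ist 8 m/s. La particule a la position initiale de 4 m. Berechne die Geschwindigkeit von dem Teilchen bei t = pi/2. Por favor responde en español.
Necesitamos integrar nuestra ecuación de la aceleración a(t) = -8·sin(t) 1 vez. La antiderivada de la aceleración es la velocidad. Usando v(0) = 8, obtenemos v(t) = 8·cos(t). Usando v(t) = 8·cos(t) y sustituyendo t = pi/2, encontramos v = 0.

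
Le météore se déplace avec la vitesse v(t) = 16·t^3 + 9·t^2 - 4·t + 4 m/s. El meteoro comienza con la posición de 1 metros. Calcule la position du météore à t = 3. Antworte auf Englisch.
We must find the antiderivative of our velocity equation v(t) = 16·t^3 + 9·t^2 - 4·t + 4 1 time. The antiderivative of velocity, with x(0) = 1, gives position: x(t) = 4·t^4 + 3·t^3 - 2·t^2 + 4·t + 1. From the given position equation x(t) = 4·t^4 + 3·t^3 - 2·t^2 + 4·t + 1, we substitute t = 3 to get x = 400.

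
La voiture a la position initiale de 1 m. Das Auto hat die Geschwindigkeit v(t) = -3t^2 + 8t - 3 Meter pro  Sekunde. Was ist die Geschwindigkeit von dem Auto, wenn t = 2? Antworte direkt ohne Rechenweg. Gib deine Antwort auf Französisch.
La vitesse à t = 2 est v = 1.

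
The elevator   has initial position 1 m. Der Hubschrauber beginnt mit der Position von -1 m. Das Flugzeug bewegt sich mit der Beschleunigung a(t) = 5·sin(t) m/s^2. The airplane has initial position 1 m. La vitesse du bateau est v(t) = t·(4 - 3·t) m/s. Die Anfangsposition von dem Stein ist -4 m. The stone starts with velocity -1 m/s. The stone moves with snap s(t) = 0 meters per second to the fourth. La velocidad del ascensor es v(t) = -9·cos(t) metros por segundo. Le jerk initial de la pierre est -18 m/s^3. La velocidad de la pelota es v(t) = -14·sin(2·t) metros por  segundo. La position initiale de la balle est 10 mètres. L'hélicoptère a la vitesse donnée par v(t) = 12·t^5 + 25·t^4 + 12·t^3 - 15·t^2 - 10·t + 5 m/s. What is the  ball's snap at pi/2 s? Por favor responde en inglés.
To solve this, we need to take 3 derivatives of our velocity equation v(t) = -14·sin(2·t). Taking d/dt of v(t), we find a(t) = -28·cos(2·t). Taking d/dt of a(t), we find j(t) = 56·sin(2·t). The derivative of jerk gives snap: s(t) = 112·cos(2·t). Using s(t) = 112·cos(2·t) and substituting t = pi/2, we find s = -112.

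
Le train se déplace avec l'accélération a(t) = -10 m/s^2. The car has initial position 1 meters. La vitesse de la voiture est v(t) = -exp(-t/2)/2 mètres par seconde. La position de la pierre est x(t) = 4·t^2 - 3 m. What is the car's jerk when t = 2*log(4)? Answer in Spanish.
Debemos derivar nuestra ecuación de la velocidad v(t) = -exp(-t/2)/2 2 veces. Tomando d/dt de v(t), encontramos a(t) = exp(-t/2)/4. Derivando la aceleración, obtenemos la sacudida: j(t) = -exp(-t/2)/8. Usando j(t) = -exp(-t/2)/8 y sustituyendo t = 2*log(4), encontramos j = -1/32.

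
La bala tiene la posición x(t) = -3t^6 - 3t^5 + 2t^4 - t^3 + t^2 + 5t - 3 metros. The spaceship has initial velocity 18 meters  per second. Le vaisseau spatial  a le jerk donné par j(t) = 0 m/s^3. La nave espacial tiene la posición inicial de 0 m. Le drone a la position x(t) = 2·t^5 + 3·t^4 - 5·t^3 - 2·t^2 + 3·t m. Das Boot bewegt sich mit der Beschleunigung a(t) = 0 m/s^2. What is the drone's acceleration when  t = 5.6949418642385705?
Starting from position x(t) = 2·t^5 + 3·t^4 - 5·t^3 - 2·t^2 + 3·t, we take 2 derivatives. Differentiating position, we get velocity: v(t) = 10·t^4 + 12·t^3 - 15·t^2 - 4·t + 3. Differentiating velocity, we get acceleration: a(t) = 40·t^3 + 36·t^2 - 30·t - 4. Using a(t) = 40·t^3 + 36·t^2 - 30·t - 4 and substituting t = 5.6949418642385705, we find a = 8380.73364128416.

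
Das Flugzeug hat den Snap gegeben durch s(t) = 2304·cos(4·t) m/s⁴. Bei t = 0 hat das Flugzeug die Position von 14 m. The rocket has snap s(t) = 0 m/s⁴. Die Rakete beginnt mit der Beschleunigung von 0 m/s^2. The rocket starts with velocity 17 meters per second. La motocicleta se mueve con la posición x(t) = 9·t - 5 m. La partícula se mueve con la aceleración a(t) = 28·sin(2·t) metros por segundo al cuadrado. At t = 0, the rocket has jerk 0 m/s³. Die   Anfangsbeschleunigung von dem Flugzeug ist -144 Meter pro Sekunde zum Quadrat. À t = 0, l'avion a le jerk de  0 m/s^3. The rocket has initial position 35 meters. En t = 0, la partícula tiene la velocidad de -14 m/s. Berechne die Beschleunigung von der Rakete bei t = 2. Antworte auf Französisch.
Nous devons intégrer notre équation du snap s(t) = 0 2 fois. La primitive du snap est le jerk. En utilisant j(0) = 0, nous obtenons j(t) = 0. La primitive du jerk, avec a(0) = 0, donne l'accélération: a(t) = 0. En utilisant a(t) = 0 et en substituant t = 2, nous trouvons a = 0.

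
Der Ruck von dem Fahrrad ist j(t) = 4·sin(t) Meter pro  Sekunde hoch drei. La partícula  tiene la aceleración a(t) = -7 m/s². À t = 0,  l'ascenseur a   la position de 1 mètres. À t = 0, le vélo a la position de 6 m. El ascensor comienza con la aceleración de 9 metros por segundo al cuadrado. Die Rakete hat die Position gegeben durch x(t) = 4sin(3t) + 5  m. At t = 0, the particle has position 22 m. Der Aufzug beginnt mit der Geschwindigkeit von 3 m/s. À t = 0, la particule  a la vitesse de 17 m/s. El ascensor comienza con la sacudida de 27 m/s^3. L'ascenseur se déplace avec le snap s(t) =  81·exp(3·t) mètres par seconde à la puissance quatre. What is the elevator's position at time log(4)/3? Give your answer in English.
Starting from snap s(t) = 81·exp(3·t), we take 4 antiderivatives. Taking ∫s(t)dt and applying j(0) = 27, we find j(t) = 27·exp(3·t). The antiderivative of jerk, with a(0) = 9, gives acceleration: a(t) = 9·exp(3·t). Integrating acceleration and using the initial condition v(0) = 3, we get v(t) = 3·exp(3·t). Finding the antiderivative of v(t) and using x(0) = 1: x(t) = exp(3·t). From the given position equation x(t) = exp(3·t), we substitute t = log(4)/3 to get x = 4.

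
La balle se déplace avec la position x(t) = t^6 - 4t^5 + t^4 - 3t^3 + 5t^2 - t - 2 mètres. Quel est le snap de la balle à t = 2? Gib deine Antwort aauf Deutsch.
Um dies zu lösen, müssen wir 4 Ableitungen unserer Gleichung für die Position x(t) = t^6 - 4·t^5 + t^4 - 3·t^3 + 5·t^2 - t - 2 nehmen. Durch Ableiten von der Position erhalten wir die Geschwindigkeit: v(t) = 6·t^5 - 20·t^4 + 4·t^3 - 9·t^2 + 10·t - 1. Die Ableitung von der Geschwindigkeit ergibt die Beschleunigung: a(t) = 30·t^4 - 80·t^3 + 12·t^2 - 18·t + 10. Durch Ableiten von der Beschleunigung erhalten wir den Ruck: j(t) = 120·t^3 - 240·t^2 + 24·t - 18. Durch Ableiten von dem Ruck erhalten wir den Snap: s(t) = 360·t^2 - 480·t + 24. Mit s(t) = 360·t^2 - 480·t + 24 und Einsetzen von t = 2, finden wir s = 504.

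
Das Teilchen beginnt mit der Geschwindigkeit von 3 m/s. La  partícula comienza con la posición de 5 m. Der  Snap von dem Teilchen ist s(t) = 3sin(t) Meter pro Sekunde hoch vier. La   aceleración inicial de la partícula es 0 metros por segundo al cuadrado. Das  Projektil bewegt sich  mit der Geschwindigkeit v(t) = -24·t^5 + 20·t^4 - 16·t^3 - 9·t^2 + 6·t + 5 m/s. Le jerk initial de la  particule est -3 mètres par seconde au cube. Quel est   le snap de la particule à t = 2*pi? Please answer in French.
De l'équation du snap s(t) = 3·sin(t), nous substituons t = 2*pi pour obtenir s = 0.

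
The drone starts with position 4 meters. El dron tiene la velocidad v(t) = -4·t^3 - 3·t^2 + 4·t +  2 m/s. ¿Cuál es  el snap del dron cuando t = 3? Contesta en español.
Debemos derivar nuestra ecuación de la velocidad v(t) = -4·t^3 - 3·t^2 + 4·t + 2 3 veces. Tomando d/dt de v(t), encontramos a(t) = -12·t^2 - 6·t + 4. La derivada de la aceleración da la sacudida: j(t) = -24·t - 6. Derivando la sacudida, obtenemos el snap: s(t) = -24. Tenemos el snap s(t) = -24. Sustituyendo t = 3: s(3) = -24.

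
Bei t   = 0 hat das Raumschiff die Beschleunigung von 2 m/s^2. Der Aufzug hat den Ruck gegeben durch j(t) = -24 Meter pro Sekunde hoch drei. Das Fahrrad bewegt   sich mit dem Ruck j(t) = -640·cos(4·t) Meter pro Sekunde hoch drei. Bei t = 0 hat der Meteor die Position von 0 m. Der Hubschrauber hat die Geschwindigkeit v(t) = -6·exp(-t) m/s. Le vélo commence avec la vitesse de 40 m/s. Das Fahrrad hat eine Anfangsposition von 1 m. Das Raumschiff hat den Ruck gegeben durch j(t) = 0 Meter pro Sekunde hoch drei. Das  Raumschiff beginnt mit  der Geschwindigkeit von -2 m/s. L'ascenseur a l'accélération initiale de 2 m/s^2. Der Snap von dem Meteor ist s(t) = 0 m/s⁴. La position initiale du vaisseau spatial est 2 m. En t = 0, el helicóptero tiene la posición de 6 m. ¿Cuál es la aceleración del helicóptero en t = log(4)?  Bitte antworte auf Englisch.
We must differentiate our velocity equation v(t) = -6·exp(-t) 1 time. Differentiating velocity, we get acceleration: a(t) = 6·exp(-t). We have acceleration a(t) = 6·exp(-t). Substituting t = log(4): a(log(4)) = 3/2.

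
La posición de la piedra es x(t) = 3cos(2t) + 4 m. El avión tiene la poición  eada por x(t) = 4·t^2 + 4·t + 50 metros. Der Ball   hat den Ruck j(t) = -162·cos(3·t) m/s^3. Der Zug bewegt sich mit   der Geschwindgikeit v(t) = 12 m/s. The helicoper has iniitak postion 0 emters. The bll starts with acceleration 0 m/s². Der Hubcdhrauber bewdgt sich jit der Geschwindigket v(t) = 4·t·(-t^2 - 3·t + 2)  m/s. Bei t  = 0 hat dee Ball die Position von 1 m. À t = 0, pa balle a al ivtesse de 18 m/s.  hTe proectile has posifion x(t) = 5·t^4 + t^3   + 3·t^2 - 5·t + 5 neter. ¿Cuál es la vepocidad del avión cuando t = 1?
Debemos derivar nuestra ecuación de la posición x(t) = 4·t^2 + 4·t + 50 1 vez. La derivada de la posición da la velocidad: v(t) = 8·t + 4. Tenemos la velocidad v(t) = 8·t + 4. Sustituyendo t = 1: v(1) = 12.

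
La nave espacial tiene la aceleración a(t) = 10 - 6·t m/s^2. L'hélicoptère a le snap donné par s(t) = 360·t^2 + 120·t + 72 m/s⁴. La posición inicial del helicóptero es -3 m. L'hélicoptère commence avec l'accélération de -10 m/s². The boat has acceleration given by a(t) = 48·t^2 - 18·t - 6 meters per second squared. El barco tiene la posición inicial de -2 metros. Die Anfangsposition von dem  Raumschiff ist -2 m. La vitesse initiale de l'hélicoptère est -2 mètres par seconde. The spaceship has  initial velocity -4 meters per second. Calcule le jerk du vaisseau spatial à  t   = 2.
Pour résoudre ceci, nous devons prendre 1 dérivée de notre équation de l'accélération a(t) = 10 - 6·t. En dérivant l'accélération, nous obtenons le jerk: j(t) = -6. De l'équation du jerk j(t) = -6, nous substituons t = 2 pour obtenir j = -6.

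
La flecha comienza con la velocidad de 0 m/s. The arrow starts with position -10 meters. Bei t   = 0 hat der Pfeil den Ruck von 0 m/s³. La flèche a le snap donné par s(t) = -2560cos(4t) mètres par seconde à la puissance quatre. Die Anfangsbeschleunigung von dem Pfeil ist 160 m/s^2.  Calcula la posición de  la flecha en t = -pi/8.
Partiendo del snap s(t) = -2560·cos(4·t), tomamos 4 antiderivadas. La integral del snap es la sacudida. Usando j(0) = 0, obtenemos j(t) = -640·sin(4·t). Tomando ∫j(t)dt y aplicando a(0) = 160, encontramos a(t) = 160·cos(4·t). Tomando ∫a(t)dt y aplicando v(0) = 0, encontramos v(t) = 40·sin(4·t). La antiderivada de la velocidad es la posición. Usando x(0) = -10, obtenemos x(t) = -10·cos(4·t). Usando x(t) = -10·cos(4·t) y sustituyendo t = -pi/8, encontramos x = 0.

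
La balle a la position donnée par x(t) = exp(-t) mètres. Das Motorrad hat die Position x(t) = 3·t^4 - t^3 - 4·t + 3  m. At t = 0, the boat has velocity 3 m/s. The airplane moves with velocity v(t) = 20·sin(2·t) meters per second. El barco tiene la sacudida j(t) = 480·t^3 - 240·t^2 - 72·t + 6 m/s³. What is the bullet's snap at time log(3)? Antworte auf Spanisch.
Para resolver esto, necesitamos tomar 4 derivadas de nuestra ecuación de la posición x(t) = exp(-t). Derivando la posición, obtenemos la velocidad: v(t) = -exp(-t). La derivada de la velocidad da la aceleración: a(t) = exp(-t). Tomando d/dt de a(t), encontramos j(t) = -exp(-t). Tomando d/dt de j(t), encontramos s(t) = exp(-t). Usando s(t) = exp(-t) y sustituyendo t = log(3), encontramos s = 1/3.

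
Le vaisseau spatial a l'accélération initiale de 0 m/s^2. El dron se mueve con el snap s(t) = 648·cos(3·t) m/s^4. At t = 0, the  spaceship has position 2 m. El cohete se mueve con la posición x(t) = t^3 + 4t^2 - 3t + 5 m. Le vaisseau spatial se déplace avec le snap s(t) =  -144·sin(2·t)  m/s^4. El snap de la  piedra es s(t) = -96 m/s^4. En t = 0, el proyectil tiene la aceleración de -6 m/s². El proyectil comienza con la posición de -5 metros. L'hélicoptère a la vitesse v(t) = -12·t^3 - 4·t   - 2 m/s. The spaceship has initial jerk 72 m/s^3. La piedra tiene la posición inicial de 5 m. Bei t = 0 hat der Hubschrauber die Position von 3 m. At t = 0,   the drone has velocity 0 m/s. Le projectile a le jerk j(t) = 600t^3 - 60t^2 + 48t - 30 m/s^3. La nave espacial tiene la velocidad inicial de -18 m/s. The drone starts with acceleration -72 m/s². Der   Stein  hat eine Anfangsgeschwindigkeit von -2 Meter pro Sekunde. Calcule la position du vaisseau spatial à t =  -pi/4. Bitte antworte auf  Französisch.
Pour résoudre ceci, nous devons prendre 4 intégrales de notre équation du snap s(t) = -144·sin(2·t). En intégrant le snap et en utilisant la condition initiale j(0) = 72, nous obtenons j(t) = 72·cos(2·t). La primitive du jerk est l'accélération. En utilisant a(0) = 0, nous obtenons a(t) = 36·sin(2·t). En prenant ∫a(t)dt et en appliquant v(0) = -18, nous trouvons v(t) = -18·cos(2·t). L'intégrale de la vitesse, avec x(0) = 2, donne la position: x(t) = 2 - 9·sin(2·t). Nous avons la position x(t) = 2 - 9·sin(2·t). En substituant t = -pi/4: x(-pi/4) = 11.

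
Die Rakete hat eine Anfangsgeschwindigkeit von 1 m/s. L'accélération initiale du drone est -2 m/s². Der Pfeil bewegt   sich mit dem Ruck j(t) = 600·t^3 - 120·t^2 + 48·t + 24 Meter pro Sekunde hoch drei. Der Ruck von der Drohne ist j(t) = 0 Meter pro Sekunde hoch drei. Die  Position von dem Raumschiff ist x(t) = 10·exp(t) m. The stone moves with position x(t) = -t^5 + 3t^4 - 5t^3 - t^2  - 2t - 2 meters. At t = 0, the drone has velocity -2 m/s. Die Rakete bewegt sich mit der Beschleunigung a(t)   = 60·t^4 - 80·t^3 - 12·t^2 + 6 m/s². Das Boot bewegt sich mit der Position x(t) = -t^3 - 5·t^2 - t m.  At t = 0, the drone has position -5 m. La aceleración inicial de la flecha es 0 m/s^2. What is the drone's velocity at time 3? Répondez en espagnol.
Debemos encontrar la integral de nuestra ecuación de la sacudida j(t) = 0 2 veces. La antiderivada de la sacudida, con a(0) = -2, da la aceleración: a(t) = -2. La integral de la aceleración es la velocidad. Usando v(0) = -2, obtenemos v(t) = -2·t - 2. Tenemos la velocidad v(t) = -2·t - 2. Sustituyendo t = 3: v(3) = -8.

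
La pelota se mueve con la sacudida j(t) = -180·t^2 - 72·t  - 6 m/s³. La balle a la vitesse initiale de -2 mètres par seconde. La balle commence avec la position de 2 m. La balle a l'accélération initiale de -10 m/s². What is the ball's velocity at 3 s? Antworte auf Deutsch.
Ausgehend von dem Ruck j(t) = -180·t^2 - 72·t - 6, nehmen wir 2 Stammfunktionen. Die Stammfunktion von dem Ruck, mit a(0) = -10, ergibt die Beschleunigung: a(t) = -60·t^3 - 36·t^2 - 6·t - 10. Die Stammfunktion von der Beschleunigung, mit v(0) = -2, ergibt die Geschwindigkeit: v(t) = -15·t^4 - 12·t^3 - 3·t^2 - 10·t - 2. Aus der Gleichung für die Geschwindigkeit v(t) = -15·t^4 - 12·t^3 - 3·t^2 - 10·t - 2, setzen wir t = 3 ein und erhalten v = -1598.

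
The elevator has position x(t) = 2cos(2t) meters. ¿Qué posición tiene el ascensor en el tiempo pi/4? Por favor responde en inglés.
From the given position equation x(t) = 2·cos(2·t), we substitute t = pi/4 to get x = 0.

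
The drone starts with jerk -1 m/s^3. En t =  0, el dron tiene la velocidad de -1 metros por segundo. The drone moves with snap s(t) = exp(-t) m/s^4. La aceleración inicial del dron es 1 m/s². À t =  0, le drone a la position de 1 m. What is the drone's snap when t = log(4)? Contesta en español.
Tenemos el snap s(t) = exp(-t). Sustituyendo t = log(4): s(log(4)) = 1/4.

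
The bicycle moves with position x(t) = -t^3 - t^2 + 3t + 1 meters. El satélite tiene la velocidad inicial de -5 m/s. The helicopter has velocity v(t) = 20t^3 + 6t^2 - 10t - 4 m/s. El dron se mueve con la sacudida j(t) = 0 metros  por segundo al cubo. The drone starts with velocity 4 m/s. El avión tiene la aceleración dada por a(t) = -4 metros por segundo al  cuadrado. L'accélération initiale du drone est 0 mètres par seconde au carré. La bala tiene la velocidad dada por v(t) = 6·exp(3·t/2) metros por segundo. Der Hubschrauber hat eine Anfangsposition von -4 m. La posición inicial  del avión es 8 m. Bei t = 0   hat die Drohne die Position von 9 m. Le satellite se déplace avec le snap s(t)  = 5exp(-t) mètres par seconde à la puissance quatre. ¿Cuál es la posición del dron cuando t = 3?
Necesitamos integrar nuestra ecuación de la sacudida j(t) = 0 3 veces. Tomando ∫j(t)dt y aplicando a(0) = 0, encontramos a(t) = 0. Tomando ∫a(t)dt y aplicando v(0) = 4, encontramos v(t) = 4. Integrando la velocidad y usando la condición inicial x(0) = 9, obtenemos x(t) = 4·t + 9. De la ecuación de la posición x(t) = 4·t + 9, sustituimos t = 3 para obtener x = 21.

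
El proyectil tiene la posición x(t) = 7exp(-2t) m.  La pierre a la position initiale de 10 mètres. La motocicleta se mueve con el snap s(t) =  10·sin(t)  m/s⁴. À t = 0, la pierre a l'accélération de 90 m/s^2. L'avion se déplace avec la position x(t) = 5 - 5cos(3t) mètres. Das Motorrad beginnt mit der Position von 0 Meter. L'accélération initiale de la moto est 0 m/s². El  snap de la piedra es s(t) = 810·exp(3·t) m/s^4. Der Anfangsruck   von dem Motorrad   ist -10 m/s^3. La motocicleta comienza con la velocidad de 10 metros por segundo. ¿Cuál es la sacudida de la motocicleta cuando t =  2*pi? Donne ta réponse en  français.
Pour résoudre ceci, nous devons prendre 1 primitive de notre équation du snap s(t) = 10·sin(t). La primitive du snap est le jerk. En utilisant j(0) = -10, nous obtenons j(t) = -10·cos(t). Nous avons le jerk j(t) = -10·cos(t). En substituant t = 2*pi: j(2*pi) = -10.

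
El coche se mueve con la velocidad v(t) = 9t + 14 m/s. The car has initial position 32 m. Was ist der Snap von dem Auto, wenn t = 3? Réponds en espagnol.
Para resolver esto, necesitamos tomar 3 derivadas de nuestra ecuación de la velocidad v(t) = 9·t + 14. La derivada de la velocidad da la aceleración: a(t) = 9. La derivada de la aceleración da la sacudida: j(t) = 0. Tomando d/dt de j(t), encontramos s(t) = 0. Tenemos el snap s(t) = 0. Sustituyendo t = 3: s(3) = 0.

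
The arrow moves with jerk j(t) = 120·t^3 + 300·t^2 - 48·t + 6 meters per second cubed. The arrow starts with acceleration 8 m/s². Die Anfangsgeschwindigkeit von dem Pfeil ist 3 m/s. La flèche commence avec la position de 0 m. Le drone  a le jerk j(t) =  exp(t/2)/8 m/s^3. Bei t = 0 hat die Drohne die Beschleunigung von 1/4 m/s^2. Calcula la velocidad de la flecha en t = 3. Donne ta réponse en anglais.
Starting from jerk j(t) = 120·t^3 + 300·t^2 - 48·t + 6, we take 2 integrals. The integral of jerk is acceleration. Using a(0) = 8, we get a(t) = 30·t^4 + 100·t^3 - 24·t^2 + 6·t + 8. Integrating acceleration and using the initial condition v(0) = 3, we get v(t) = 6·t^5 + 25·t^4 - 8·t^3 + 3·t^2 + 8·t + 3. Using v(t) = 6·t^5 + 25·t^4 - 8·t^3 + 3·t^2 + 8·t + 3 and substituting t = 3, we find v = 3321.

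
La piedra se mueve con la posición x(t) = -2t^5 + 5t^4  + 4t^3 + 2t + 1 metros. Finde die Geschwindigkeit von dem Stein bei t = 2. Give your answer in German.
Um dies zu lösen, müssen wir 1 Ableitung unserer Gleichung für die Position x(t) = -2·t^5 + 5·t^4 + 4·t^3 + 2·t + 1 nehmen. Mit d/dt von x(t) finden wir v(t) = -10·t^4 + 20·t^3 + 12·t^2 + 2. Wir haben die Geschwindigkeit v(t) = -10·t^4 + 20·t^3 + 12·t^2 + 2. Durch Einsetzen von t = 2: v(2) = 50.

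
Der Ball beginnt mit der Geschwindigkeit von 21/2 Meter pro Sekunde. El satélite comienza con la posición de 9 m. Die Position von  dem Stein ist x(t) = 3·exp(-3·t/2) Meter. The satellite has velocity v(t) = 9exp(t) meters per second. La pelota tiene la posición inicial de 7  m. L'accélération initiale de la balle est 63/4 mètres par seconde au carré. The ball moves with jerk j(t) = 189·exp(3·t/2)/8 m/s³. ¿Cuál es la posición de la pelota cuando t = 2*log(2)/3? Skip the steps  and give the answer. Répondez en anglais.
The position at t = 2*log(2)/3 is x = 14.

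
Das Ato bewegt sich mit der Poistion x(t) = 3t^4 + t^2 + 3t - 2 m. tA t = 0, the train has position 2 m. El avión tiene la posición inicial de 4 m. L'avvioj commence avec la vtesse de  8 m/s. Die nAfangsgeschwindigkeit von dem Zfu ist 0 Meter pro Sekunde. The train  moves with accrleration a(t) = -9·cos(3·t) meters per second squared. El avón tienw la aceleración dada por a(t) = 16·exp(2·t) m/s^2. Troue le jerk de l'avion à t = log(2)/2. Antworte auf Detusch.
Um dies zu lösen, müssen wir 1 Ableitung unserer Gleichung für die Beschleunigung a(t) = 16·exp(2·t) nehmen. Mit d/dt von a(t) finden wir j(t) = 32·exp(2·t). Aus der Gleichung für den Ruck j(t) = 32·exp(2·t), setzen wir t = log(2)/2 ein und erhalten j = 64.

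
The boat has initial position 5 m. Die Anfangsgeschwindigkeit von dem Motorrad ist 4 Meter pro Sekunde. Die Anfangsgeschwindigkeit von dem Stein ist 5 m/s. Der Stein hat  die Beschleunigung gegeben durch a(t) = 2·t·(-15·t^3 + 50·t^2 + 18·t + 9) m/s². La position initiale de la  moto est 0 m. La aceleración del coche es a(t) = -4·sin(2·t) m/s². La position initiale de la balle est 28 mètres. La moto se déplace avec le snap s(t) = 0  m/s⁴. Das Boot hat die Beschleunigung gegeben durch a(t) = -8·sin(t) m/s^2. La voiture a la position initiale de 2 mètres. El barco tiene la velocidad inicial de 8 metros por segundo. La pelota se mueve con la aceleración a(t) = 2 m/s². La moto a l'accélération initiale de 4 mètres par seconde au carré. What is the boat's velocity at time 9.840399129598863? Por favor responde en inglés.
To solve this, we need to take 1 antiderivative of our acceleration equation a(t) = -8·sin(t). Integrating acceleration and using the initial condition v(0) = 8, we get v(t) = 8·cos(t). From the given velocity equation v(t) = 8·cos(t), we substitute t = 9.840399129598863 to get v = -7.31892555955587.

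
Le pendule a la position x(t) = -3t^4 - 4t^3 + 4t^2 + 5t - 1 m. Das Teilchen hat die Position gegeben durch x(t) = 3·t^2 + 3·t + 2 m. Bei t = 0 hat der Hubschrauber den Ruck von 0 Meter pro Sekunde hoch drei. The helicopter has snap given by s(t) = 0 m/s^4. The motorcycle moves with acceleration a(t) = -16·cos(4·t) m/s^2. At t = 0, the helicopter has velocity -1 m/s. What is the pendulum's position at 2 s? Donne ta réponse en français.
Nous avons la position x(t) = -3·t^4 - 4·t^3 + 4·t^2 + 5·t - 1. En substituant t = 2: x(2) = -55.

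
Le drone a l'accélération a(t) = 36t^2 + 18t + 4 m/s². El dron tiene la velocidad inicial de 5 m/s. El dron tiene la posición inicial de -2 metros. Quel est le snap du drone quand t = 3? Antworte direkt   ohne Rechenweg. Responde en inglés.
At t = 3, s = 72.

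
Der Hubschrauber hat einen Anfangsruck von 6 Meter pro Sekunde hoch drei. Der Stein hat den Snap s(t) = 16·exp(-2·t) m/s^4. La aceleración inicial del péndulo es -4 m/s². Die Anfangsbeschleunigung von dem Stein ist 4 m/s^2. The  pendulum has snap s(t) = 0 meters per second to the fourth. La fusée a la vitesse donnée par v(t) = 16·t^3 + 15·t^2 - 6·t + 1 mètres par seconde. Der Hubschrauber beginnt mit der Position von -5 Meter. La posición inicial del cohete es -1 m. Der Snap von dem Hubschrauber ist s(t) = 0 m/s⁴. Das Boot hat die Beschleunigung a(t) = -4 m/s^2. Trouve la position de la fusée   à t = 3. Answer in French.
Nous devons trouver la primitive de notre équation de la vitesse v(t) = 16·t^3 + 15·t^2 - 6·t + 1 1 fois. En prenant ∫v(t)dt et en appliquant x(0) = -1, nous trouvons x(t) = 4·t^4 + 5·t^3 - 3·t^2 + t - 1. En utilisant x(t) = 4·t^4 + 5·t^3 - 3·t^2 + t - 1 et en substituant t = 3, nous trouvons x = 434.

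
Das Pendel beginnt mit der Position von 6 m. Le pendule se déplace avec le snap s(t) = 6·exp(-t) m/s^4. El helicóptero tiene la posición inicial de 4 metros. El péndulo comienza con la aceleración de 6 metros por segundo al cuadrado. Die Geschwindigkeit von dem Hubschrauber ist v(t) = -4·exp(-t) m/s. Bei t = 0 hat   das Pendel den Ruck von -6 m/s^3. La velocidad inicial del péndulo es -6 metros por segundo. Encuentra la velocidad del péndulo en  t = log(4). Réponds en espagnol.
Para resolver esto, necesitamos tomar 3 antiderivadas de nuestra ecuación del snap s(t) = 6·exp(-t). Tomando ∫s(t)dt y aplicando j(0) = -6, encontramos j(t) = -6·exp(-t). La antiderivada de la sacudida, con a(0) = 6, da la aceleración: a(t) = 6·exp(-t). Tomando ∫a(t)dt y aplicando v(0) = -6, encontramos v(t) = -6·exp(-t). Tenemos la velocidad v(t) = -6·exp(-t). Sustituyendo t = log(4): v(log(4)) = -3/2.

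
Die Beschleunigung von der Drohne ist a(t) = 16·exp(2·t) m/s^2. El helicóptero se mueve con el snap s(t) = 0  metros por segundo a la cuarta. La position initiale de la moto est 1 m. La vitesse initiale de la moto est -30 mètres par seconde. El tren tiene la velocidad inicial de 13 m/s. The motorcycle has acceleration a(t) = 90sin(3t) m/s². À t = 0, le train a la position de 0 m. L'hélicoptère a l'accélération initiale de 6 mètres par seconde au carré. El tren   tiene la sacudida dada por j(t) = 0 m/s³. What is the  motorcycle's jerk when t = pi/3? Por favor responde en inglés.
Starting from acceleration a(t) = 90·sin(3·t), we take 1 derivative. Taking d/dt of a(t), we find j(t) = 270·cos(3·t). Using j(t) = 270·cos(3·t) and substituting t = pi/3, we find j = -270.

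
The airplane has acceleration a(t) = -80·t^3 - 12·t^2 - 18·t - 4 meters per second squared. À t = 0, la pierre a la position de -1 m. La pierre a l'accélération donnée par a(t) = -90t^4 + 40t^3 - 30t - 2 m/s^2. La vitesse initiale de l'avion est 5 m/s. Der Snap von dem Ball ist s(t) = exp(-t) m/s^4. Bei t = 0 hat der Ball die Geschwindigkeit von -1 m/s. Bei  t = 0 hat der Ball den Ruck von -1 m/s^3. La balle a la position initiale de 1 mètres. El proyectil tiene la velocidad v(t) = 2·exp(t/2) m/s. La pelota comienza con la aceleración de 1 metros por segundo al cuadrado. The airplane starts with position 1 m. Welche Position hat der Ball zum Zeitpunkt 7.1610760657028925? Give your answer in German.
Ausgehend von dem Snap s(t) = exp(-t), nehmen wir 4 Integrale. Durch Integration von dem Snap und Verwendung der Anfangsbedingung j(0) = -1, erhalten wir j(t) = -exp(-t). Mit ∫j(t)dt und Anwendung von a(0) = 1, finden wir a(t) = exp(-t). Durch Integration von der Beschleunigung und Verwendung der Anfangsbedingung v(0) = -1, erhalten wir v(t) = -exp(-t). Das Integral von der Geschwindigkeit ist die Position. Mit x(0) = 1 erhalten wir x(t) = exp(-t). Wir haben die Position x(t) = exp(-t). Durch Einsetzen von t = 7.1610760657028925: x(7.1610760657028925) = 0.000776218841184756.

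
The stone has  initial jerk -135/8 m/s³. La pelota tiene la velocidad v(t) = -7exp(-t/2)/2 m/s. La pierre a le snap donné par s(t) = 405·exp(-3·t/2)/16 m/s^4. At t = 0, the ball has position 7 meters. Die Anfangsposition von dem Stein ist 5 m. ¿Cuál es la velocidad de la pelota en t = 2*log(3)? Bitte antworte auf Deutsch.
Wir haben die Geschwindigkeit v(t) = -7·exp(-t/2)/2. Durch Einsetzen von t = 2*log(3): v(2*log(3)) = -7/6.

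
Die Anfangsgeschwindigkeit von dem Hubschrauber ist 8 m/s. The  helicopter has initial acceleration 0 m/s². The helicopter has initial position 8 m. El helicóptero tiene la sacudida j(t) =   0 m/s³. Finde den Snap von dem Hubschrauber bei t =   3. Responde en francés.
En partant du jerk j(t) = 0, nous prenons 1 dérivée. En dérivant le jerk, nous obtenons le snap: s(t) = 0. Nous avons le snap s(t) = 0. En substituant t = 3: s(3) = 0.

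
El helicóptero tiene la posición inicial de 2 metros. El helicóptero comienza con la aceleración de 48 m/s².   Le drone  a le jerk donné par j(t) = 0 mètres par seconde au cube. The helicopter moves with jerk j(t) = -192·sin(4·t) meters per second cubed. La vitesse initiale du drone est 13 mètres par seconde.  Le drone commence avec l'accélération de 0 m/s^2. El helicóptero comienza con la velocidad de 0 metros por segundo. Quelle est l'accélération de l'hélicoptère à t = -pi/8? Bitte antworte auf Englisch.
We must find the integral of our jerk equation j(t) = -192·sin(4·t) 1 time. Integrating jerk and using the initial condition a(0) = 48, we get a(t) = 48·cos(4·t). From the given acceleration equation a(t) = 48·cos(4·t), we substitute t = -pi/8 to get a = 0.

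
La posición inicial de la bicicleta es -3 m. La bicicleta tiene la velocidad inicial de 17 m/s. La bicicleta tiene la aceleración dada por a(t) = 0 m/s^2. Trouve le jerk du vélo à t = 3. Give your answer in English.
Starting from acceleration a(t) = 0, we take 1 derivative. Taking d/dt of a(t), we find j(t) = 0. Using j(t) = 0 and substituting t = 3, we find j = 0.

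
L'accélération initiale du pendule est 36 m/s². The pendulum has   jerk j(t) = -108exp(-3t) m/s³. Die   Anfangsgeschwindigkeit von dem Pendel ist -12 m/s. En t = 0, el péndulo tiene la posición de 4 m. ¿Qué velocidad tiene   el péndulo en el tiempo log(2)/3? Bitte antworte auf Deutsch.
Wir müssen unsere Gleichung für den Ruck j(t) = -108·exp(-3·t) 2-mal integrieren. Das Integral von dem Ruck, mit a(0) = 36, ergibt die Beschleunigung: a(t) = 36·exp(-3·t). Mit ∫a(t)dt und Anwendung von v(0) = -12, finden wir v(t) = -12·exp(-3·t). Mit v(t) = -12·exp(-3·t) und Einsetzen von t = log(2)/3, finden wir v = -6.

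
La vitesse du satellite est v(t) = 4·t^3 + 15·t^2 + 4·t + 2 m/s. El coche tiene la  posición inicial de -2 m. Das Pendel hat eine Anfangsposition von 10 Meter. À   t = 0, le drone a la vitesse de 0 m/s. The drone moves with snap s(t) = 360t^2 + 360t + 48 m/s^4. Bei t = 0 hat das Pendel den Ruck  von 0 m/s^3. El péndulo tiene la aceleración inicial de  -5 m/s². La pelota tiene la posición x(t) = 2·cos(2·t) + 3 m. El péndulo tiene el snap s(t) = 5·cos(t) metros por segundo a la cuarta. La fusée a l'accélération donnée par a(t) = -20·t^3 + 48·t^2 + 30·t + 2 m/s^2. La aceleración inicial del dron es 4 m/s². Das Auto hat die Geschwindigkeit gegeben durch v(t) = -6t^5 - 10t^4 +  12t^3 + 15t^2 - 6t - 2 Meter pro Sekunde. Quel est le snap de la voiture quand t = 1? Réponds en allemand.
Ausgehend von der Geschwindigkeit v(t) = -6·t^5 - 10·t^4 + 12·t^3 + 15·t^2 - 6·t - 2, nehmen wir 3 Ableitungen. Mit d/dt von v(t) finden wir a(t) = -30·t^4 - 40·t^3 + 36·t^2 + 30·t - 6. Durch Ableiten von der Beschleunigung erhalten wir den Ruck: j(t) = -120·t^3 - 120·t^2 + 72·t + 30. Die Ableitung von dem Ruck ergibt den Snap: s(t) = -360·t^2 - 240·t + 72. Wir haben den Snap s(t) = -360·t^2 - 240·t + 72. Durch Einsetzen von t = 1: s(1) = -528.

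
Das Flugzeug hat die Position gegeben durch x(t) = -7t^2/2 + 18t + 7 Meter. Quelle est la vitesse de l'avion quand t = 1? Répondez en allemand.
Ausgehend von der Position x(t) = -7·t^2/2 + 18·t + 7, nehmen wir 1 Ableitung. Mit d/dt von x(t) finden wir v(t) = 18 - 7·t. Wir haben die Geschwindigkeit v(t) = 18 - 7·t. Durch Einsetzen von t = 1: v(1) = 11.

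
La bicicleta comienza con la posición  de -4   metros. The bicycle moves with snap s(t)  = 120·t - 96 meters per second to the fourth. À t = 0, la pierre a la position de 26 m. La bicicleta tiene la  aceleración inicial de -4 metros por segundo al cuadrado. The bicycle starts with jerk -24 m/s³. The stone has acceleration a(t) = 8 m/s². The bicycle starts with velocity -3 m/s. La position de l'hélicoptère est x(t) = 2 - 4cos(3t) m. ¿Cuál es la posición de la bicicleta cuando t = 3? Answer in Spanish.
Debemos encontrar la antiderivada de nuestra ecuación del snap s(t) = 120·t - 96 4 veces. La antiderivada del snap es la sacudida. Usando j(0) = -24, obtenemos j(t) = 60·t^2 - 96·t - 24. La integral de la sacudida es la aceleración. Usando a(0) = -4, obtenemos a(t) = 20·t^3 - 48·t^2 - 24·t - 4. Tomando ∫a(t)dt y aplicando v(0) = -3, encontramos v(t) = 5·t^4 - 16·t^3 - 12·t^2 - 4·t - 3. La integral de la velocidad es la posición. Usando x(0) = -4, obtenemos x(t) = t^5 - 4·t^4 - 4·t^3 - 2·t^2 - 3·t - 4. Tenemos la posición x(t) = t^5 - 4·t^4 - 4·t^3 - 2·t^2 - 3·t - 4. Sustituyendo t = 3: x(3) = -220.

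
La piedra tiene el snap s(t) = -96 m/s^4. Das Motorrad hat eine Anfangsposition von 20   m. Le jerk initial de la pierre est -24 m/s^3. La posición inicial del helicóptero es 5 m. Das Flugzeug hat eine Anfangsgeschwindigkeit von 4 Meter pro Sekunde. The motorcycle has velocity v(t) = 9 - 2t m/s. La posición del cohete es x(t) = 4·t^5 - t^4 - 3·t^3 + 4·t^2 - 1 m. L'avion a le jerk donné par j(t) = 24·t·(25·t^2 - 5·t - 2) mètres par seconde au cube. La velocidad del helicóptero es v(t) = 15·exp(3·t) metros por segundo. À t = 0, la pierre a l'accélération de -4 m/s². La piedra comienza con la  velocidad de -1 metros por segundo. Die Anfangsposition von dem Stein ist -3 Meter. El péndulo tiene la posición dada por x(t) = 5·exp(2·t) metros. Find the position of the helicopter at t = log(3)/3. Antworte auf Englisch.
Starting from velocity v(t) = 15·exp(3·t), we take 1 antiderivative. Integrating velocity and using the initial condition x(0) = 5, we get x(t) = 5·exp(3·t). We have position x(t) = 5·exp(3·t). Substituting t = log(3)/3: x(log(3)/3) = 15.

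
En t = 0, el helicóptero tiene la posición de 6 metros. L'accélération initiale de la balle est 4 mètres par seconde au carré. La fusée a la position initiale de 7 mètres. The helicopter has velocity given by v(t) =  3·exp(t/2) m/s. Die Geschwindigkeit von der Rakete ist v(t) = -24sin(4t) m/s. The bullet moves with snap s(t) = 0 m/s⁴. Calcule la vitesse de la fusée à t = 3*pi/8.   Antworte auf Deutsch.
Mit v(t) = -24·sin(4·t) und Einsetzen von t = 3*pi/8, finden wir v = 24.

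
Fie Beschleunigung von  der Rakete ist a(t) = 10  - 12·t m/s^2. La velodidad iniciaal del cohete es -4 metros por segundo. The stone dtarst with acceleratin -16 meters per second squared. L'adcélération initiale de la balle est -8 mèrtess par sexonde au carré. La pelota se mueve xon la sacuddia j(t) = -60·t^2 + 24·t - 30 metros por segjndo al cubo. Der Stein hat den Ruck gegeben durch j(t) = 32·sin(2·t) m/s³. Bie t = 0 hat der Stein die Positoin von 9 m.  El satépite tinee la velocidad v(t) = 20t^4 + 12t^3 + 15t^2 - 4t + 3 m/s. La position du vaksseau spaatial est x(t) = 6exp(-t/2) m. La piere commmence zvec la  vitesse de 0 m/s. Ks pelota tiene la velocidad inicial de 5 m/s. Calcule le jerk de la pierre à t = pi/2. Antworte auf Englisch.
We have jerk j(t) = 32·sin(2·t). Substituting t = pi/2: j(pi/2) = 0.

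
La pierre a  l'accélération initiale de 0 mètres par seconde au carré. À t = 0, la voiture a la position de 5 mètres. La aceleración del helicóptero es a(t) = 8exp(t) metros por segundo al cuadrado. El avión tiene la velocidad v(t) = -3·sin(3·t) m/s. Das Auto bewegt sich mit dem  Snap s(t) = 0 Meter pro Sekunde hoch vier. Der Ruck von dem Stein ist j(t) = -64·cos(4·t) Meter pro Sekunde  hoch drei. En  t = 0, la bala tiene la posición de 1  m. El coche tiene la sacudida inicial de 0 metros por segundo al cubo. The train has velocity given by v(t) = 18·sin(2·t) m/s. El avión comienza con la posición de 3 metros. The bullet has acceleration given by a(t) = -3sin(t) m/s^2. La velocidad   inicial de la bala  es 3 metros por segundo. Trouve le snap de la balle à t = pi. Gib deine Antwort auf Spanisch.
Debemos derivar nuestra ecuación de la aceleración a(t) = -3·sin(t) 2 veces. Derivando la aceleración, obtenemos la sacudida: j(t) = -3·cos(t). Tomando d/dt de j(t), encontramos s(t) = 3·sin(t). Tenemos el snap s(t) = 3·sin(t). Sustituyendo t = pi: s(pi) = 0.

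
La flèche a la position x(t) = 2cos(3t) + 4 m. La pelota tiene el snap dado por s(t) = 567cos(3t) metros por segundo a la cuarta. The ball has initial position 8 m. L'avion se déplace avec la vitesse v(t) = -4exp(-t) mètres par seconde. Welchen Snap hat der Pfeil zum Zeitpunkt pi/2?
Wir müssen unsere Gleichung für die Position x(t) = 2·cos(3·t) + 4 4-mal ableiten. Die Ableitung von der Position ergibt die Geschwindigkeit: v(t) = -6·sin(3·t). Durch Ableiten von der Geschwindigkeit erhalten wir die Beschleunigung: a(t) = -18·cos(3·t). Durch Ableiten von der Beschleunigung erhalten wir den Ruck: j(t) = 54·sin(3·t). Durch Ableiten von dem Ruck erhalten wir den Snap: s(t) = 162·cos(3·t). Mit s(t) = 162·cos(3·t) und Einsetzen von t = pi/2, finden wir s = 0.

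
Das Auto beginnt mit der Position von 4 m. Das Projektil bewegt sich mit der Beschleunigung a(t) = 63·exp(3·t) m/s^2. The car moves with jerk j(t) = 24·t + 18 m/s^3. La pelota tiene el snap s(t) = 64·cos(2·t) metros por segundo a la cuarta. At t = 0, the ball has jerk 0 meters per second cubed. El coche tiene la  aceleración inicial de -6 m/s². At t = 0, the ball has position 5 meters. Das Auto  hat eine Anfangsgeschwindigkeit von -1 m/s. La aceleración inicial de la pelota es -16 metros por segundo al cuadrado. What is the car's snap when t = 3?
To solve this, we need to take 1 derivative of our jerk equation j(t) = 24·t + 18. Differentiating jerk, we get snap: s(t) = 24. We have snap s(t) = 24. Substituting t = 3: s(3) = 24.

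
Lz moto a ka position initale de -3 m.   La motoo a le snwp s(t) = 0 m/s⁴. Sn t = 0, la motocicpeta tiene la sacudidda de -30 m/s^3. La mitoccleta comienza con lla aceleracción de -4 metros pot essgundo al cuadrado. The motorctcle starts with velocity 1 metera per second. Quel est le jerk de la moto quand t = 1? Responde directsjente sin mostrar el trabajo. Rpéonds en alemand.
Der Ruck bei t = 1 ist j = -30.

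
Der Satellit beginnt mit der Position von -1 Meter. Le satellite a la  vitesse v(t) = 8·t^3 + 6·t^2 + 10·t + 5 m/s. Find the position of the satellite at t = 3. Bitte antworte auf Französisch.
Nous devons intégrer notre équation de la vitesse v(t) = 8·t^3 + 6·t^2 + 10·t + 5 1 fois. L'intégrale de la vitesse est la position. En utilisant x(0) = -1, nous obtenons x(t) = 2·t^4 + 2·t^3 + 5·t^2 + 5·t - 1. Nous avons la position x(t) = 2·t^4 + 2·t^3 + 5·t^2 + 5·t - 1. En substituant t = 3: x(3) = 275.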